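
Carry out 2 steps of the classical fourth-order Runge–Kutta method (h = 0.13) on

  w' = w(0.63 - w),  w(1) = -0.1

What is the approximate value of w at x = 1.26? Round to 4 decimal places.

-0.1212

RK4: k1 = f(x_n, w_n); k2 = f(x_n + h/2, w_n + (h/2)·k1); k3 = f(x_n + h/2, w_n + (h/2)·k2); k4 = f(x_n + h, w_n + h·k3); w_{n+1} = w_n + (h/6)·(k1 + 2k2 + 2k3 + k4).
x=1.000000, w=-0.100000:
  k1 = f(1.000000, -0.100000) = -0.073000
  k2 = f(1.065000, -0.104745) = -0.076961
  k3 = f(1.065000, -0.105002) = -0.077177
  k4 = f(1.130000, -0.110033) = -0.081428
  w ← -0.100000 + (0.13/6)·(k1 + 2k2 + 2k3 + k4) = -0.110025
x=1.130000, w=-0.110025:
  k1 = f(1.130000, -0.110025) = -0.081421
  k2 = f(1.195000, -0.115318) = -0.085948
  k3 = f(1.195000, -0.115612) = -0.086202
  k4 = f(1.260000, -0.121231) = -0.091073
  w ← -0.110025 + (0.13/6)·(k1 + 2k2 + 2k3 + k4) = -0.121222
w(1.26) ≈ -0.1212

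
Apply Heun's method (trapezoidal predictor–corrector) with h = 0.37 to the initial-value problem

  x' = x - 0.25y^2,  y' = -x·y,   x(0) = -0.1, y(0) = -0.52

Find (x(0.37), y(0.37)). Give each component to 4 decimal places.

-0.1744, -0.5458

Heun on (x,y): k1 = f(s_n, state_n); k2 = f(s_n + h, state_n + h·k1); state_{n+1} = state_n + (h/2)·(k1 + k2).
0.000000: (-0.100000, -0.520000)
  k1 = (-0.167600, -0.052000)
  predictor → (-0.162012, -0.539240)
  k2 = (-0.234707, -0.087363)
  → (-0.174427, -0.545782)
(x(0.37), y(0.37)) ≈ (-0.1744, -0.5458)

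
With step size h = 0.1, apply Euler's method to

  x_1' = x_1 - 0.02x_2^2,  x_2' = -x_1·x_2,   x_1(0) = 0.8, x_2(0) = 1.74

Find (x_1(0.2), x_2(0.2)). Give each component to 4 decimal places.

Euler on (x_1,x_2): x_1_{n+1} = x_1_n + h·x_1', x_2_{n+1} = x_2_n + h·x_2'.
0.000000: (0.800000, 1.740000); f=(0.739448, -1.392000) → (0.873945, 1.600800)
0.100000: (0.873945, 1.600800); f=(0.822694, -1.399011) → (0.956214, 1.460899)
(x_1(0.2), x_2(0.2)) ≈ (0.9562, 1.4609)

0.9562, 1.4609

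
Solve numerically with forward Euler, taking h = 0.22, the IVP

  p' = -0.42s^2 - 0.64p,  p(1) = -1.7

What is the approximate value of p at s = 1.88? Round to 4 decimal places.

Euler: p_{n+1} = p_n + h·f(s_n, p_n).
s=1.000000, p=-1.700000: f=0.668000 → p ← -1.700000 + 0.22·0.668000 = -1.553040
s=1.220000, p=-1.553040: f=0.368818 → p ← -1.553040 + 0.22·0.368818 = -1.471900
s=1.440000, p=-1.471900: f=0.071104 → p ← -1.471900 + 0.22·0.071104 = -1.456257
s=1.660000, p=-1.456257: f=-0.225347 → p ← -1.456257 + 0.22·(-0.225347) = -1.505834
p(1.88) ≈ -1.5058

-1.5058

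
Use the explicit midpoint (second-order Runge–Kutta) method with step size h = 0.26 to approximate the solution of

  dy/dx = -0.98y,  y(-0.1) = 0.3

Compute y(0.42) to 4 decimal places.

0.1814

Midpoint: k1 = f(x_n, y_n); k2 = f(x_n + h/2, y_n + (h/2)·k1); y_{n+1} = y_n + h·k2.
x=-0.100000, y=0.300000:
  k1 = f(-0.100000, 0.300000) = -0.294000
  k2 = f(0.030000, 0.261780) = -0.256544
  y ← 0.300000 + 0.26·(-0.256544) = 0.233298
x=0.160000, y=0.233298:
  k1 = f(0.160000, 0.233298) = -0.228632
  k2 = f(0.290000, 0.203576) = -0.199505
  y ← 0.233298 + 0.26·(-0.199505) = 0.181427
y(0.42) ≈ 0.1814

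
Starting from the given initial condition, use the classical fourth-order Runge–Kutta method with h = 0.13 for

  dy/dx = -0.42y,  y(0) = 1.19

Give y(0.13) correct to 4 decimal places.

RK4: k1 = f(x_n, y_n); k2 = f(x_n + h/2, y_n + (h/2)·k1); k3 = f(x_n + h/2, y_n + (h/2)·k2); k4 = f(x_n + h, y_n + h·k3); y_{n+1} = y_n + (h/6)·(k1 + 2k2 + 2k3 + k4).
x=0.000000, y=1.190000:
  k1 = f(0.000000, 1.190000) = -0.499800
  k2 = f(0.065000, 1.157513) = -0.486155
  k3 = f(0.065000, 1.158400) = -0.486528
  k4 = f(0.130000, 1.126751) = -0.473236
  y ← 1.190000 + (0.13/6)·(k1 + 2k2 + 2k3 + k4) = 1.126768
y(0.13) ≈ 1.1268

1.1268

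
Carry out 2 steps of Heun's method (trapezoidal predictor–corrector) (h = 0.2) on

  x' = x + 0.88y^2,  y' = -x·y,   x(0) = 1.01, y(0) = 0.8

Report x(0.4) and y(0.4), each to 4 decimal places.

Heun on (x,y): k1 = f(t_n, state_n); k2 = f(t_n + h, state_n + h·k1); state_{n+1} = state_n + (h/2)·(k1 + k2).
0.000000: (1.010000, 0.800000)
  k1 = (1.573200, -0.808000)
  predictor → (1.324640, 0.638400)
  k2 = (1.683288, -0.845650)
  → (1.335649, 0.634635)
0.200000: (1.335649, 0.634635)
  k1 = (1.690079, -0.847649)
  predictor → (1.673665, 0.465105)
  k2 = (1.864029, -0.778430)
  → (1.691060, 0.472027)
(x(0.4), y(0.4)) ≈ (1.6911, 0.4720)

1.6911, 0.4720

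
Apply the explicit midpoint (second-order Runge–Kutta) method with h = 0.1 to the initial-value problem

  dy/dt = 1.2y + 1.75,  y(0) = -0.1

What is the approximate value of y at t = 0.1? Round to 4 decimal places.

0.0728

Midpoint: k1 = f(t_n, y_n); k2 = f(t_n + h/2, y_n + (h/2)·k1); y_{n+1} = y_n + h·k2.
t=0.000000, y=-0.100000:
  k1 = f(0.000000, -0.100000) = 1.630000
  k2 = f(0.050000, -0.018500) = 1.727800
  y ← -0.100000 + 0.1·1.727800 = 0.072780
y(0.1) ≈ 0.0728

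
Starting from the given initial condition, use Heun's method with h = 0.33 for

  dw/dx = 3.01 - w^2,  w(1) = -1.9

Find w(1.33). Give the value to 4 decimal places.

-2.2286

Heun: k1 = f(x_n, w_n); k2 = f(x_n + h, w_n + h·k1); w_{n+1} = w_n + (h/2)·(k1 + k2).
x=1.000000, w=-1.900000:
  k1 = f(1.000000, -1.900000) = -0.600000
  k2 = f(1.330000, -2.098000) = -1.391604
  w ← -1.900000 + (0.33/2)·(-0.600000 + (-1.391604)) = -2.228615
w(1.33) ≈ -2.2286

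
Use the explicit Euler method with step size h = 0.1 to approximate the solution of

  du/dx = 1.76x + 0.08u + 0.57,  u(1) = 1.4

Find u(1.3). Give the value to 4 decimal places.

Euler: u_{n+1} = u_n + h·f(x_n, u_n).
x=1.000000, u=1.400000: f=2.442000 → u ← 1.400000 + 0.1·2.442000 = 1.644200
x=1.100000, u=1.644200: f=2.637536 → u ← 1.644200 + 0.1·2.637536 = 1.907954
x=1.200000, u=1.907954: f=2.834636 → u ← 1.907954 + 0.1·2.834636 = 2.191417
u(1.3) ≈ 2.1914

2.1914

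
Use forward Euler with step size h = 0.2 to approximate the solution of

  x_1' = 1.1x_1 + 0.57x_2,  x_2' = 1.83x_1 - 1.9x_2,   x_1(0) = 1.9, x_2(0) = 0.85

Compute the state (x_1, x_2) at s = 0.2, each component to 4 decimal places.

Euler on (x_1,x_2): x_1_{n+1} = x_1_n + h·x_1', x_2_{n+1} = x_2_n + h·x_2'.
0.000000: (1.900000, 0.850000); f=(2.574500, 1.862000) → (2.414900, 1.222400)
(x_1(0.2), x_2(0.2)) ≈ (2.4149, 1.2224)

2.4149, 1.2224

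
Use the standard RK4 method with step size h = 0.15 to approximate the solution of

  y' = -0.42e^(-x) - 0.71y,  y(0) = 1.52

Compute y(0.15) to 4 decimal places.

1.3110

RK4: k1 = f(x_n, y_n); k2 = f(x_n + h/2, y_n + (h/2)·k1); k3 = f(x_n + h/2, y_n + (h/2)·k2); k4 = f(x_n + h, y_n + h·k3); y_{n+1} = y_n + (h/6)·(k1 + 2k2 + 2k3 + k4).
x=0.000000, y=1.520000:
  k1 = f(0.000000, 1.520000) = -1.499200
  k2 = f(0.075000, 1.407560) = -1.389020
  k3 = f(0.075000, 1.415824) = -1.394887
  k4 = f(0.150000, 1.310767) = -1.292142
  y ← 1.520000 + (0.15/6)·(k1 + 2k2 + 2k3 + k4) = 1.311021
y(0.15) ≈ 1.3110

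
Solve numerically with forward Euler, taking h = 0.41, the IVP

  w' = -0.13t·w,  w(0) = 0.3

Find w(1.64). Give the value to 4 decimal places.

Euler: w_{n+1} = w_n + h·f(t_n, w_n).
t=0.000000, w=0.300000: f=0.000000 → w ← 0.300000 + 0.41·0.000000 = 0.300000
t=0.410000, w=0.300000: f=-0.015990 → w ← 0.300000 + 0.41·(-0.015990) = 0.293444
t=0.820000, w=0.293444: f=-0.031281 → w ← 0.293444 + 0.41·(-0.031281) = 0.280619
t=1.230000, w=0.280619: f=-0.044871 → w ← 0.280619 + 0.41·(-0.044871) = 0.262222
w(1.64) ≈ 0.2622

0.2622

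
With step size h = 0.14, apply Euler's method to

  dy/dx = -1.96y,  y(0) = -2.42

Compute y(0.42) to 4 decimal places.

Euler: y_{n+1} = y_n + h·f(x_n, y_n).
x=0.000000, y=-2.420000: f=4.743200 → y ← -2.420000 + 0.14·4.743200 = -1.755952
x=0.140000, y=-1.755952: f=3.441666 → y ← -1.755952 + 0.14·3.441666 = -1.274119
x=0.280000, y=-1.274119: f=2.497273 → y ← -1.274119 + 0.14·2.497273 = -0.924501
y(0.42) ≈ -0.9245

-0.9245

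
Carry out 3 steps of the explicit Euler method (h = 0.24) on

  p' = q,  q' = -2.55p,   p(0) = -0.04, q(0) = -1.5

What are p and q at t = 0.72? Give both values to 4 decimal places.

Euler on (p,q): p_{n+1} = p_n + h·p', q_{n+1} = q_n + h·q'.
0.000000: (-0.040000, -1.500000); f=(-1.500000, 0.102000) → (-0.400000, -1.475520)
0.240000: (-0.400000, -1.475520); f=(-1.475520, 1.020000) → (-0.754125, -1.230720)
0.480000: (-0.754125, -1.230720); f=(-1.230720, 1.923018) → (-1.049498, -0.769196)
(p(0.72), q(0.72)) ≈ (-1.0495, -0.7692)

-1.0495, -0.7692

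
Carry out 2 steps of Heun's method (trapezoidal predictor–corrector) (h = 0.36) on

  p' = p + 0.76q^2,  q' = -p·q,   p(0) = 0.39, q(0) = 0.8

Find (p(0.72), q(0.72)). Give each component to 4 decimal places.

Heun on (p,q): k1 = f(t_n, state_n); k2 = f(t_n + h, state_n + h·k1); state_{n+1} = state_n + (h/2)·(k1 + k2).
0.000000: (0.390000, 0.800000)
  k1 = (0.876400, -0.312000)
  predictor → (0.705504, 0.687680)
  k2 = (1.064911, -0.485161)
  → (0.739436, 0.656511)
0.360000: (0.739436, 0.656511)
  k1 = (1.067001, -0.485448)
  predictor → (1.123556, 0.481750)
  k2 = (1.299939, -0.541273)
  → (1.165485, 0.471701)
(p(0.72), q(0.72)) ≈ (1.1655, 0.4717)

1.1655, 0.4717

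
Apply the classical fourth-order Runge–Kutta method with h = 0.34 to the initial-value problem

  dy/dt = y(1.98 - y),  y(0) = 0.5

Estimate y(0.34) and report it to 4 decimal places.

RK4: k1 = f(t_n, y_n); k2 = f(t_n + h/2, y_n + (h/2)·k1); k3 = f(t_n + h/2, y_n + (h/2)·k2); k4 = f(t_n + h, y_n + h·k3); y_{n+1} = y_n + (h/6)·(k1 + 2k2 + 2k3 + k4).
t=0.000000, y=0.500000:
  k1 = f(0.000000, 0.500000) = 0.740000
  k2 = f(0.170000, 0.625800) = 0.847458
  k3 = f(0.170000, 0.644068) = 0.860431
  k4 = f(0.340000, 0.792547) = 0.941112
  y ← 0.500000 + (0.34/6)·(k1 + 2k2 + 2k3 + k4) = 0.788824
y(0.34) ≈ 0.7888

0.7888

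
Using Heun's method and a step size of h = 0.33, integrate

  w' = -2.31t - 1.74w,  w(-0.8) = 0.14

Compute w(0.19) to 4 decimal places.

Heun: k1 = f(t_n, w_n); k2 = f(t_n + h, w_n + h·k1); w_{n+1} = w_n + (h/2)·(k1 + k2).
t=-0.800000, w=0.140000:
  k1 = f(-0.800000, 0.140000) = 1.604400
  k2 = f(-0.470000, 0.669452) = -0.079146
  w ← 0.140000 + (0.33/2)·(1.604400 + (-0.079146)) = 0.391667
t=-0.470000, w=0.391667:
  k1 = f(-0.470000, 0.391667) = 0.404200
  k2 = f(-0.140000, 0.525053) = -0.590192
  w ← 0.391667 + (0.33/2)·(0.404200 + (-0.590192)) = 0.360978
t=-0.140000, w=0.360978:
  k1 = f(-0.140000, 0.360978) = -0.304702
  k2 = f(0.190000, 0.260426) = -0.892042
  w ← 0.360978 + (0.33/2)·(-0.304702 + (-0.892042)) = 0.163515
w(0.19) ≈ 0.1635

0.1635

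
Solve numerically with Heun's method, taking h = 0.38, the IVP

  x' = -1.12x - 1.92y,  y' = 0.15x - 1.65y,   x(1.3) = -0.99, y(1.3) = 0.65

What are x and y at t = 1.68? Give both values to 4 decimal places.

Heun on (x,y): k1 = f(t_n, state_n); k2 = f(t_n + h, state_n + h·k1); state_{n+1} = state_n + (h/2)·(k1 + k2).
1.300000: (-0.990000, 0.650000)
  k1 = (-0.139200, -1.221000)
  predictor → (-1.042896, 0.186020)
  k2 = (0.810885, -0.463367)
  → (-0.862380, 0.329970)
(x(1.68), y(1.68)) ≈ (-0.8624, 0.3300)

-0.8624, 0.3300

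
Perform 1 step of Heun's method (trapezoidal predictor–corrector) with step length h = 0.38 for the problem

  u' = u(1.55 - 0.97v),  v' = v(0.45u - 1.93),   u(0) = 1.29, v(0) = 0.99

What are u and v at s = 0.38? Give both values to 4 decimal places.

1.7592, 0.6244

Heun on (u,v): k1 = f(s_n, state_n); k2 = f(s_n + h, state_n + h·k1); state_{n+1} = state_n + (h/2)·(k1 + k2).
0.000000: (1.290000, 0.990000)
  k1 = (0.760713, -1.336005)
  predictor → (1.579071, 0.482318)
  k2 = (1.708794, -0.588147)
  → (1.759206, 0.624411)
(u(0.38), v(0.38)) ≈ (1.7592, 0.6244)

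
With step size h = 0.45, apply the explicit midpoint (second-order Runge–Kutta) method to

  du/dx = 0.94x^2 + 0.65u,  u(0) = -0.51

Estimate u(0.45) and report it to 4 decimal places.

-0.6596

Midpoint: k1 = f(x_n, u_n); k2 = f(x_n + h/2, u_n + (h/2)·k1); u_{n+1} = u_n + h·k2.
x=0.000000, u=-0.510000:
  k1 = f(0.000000, -0.510000) = -0.331500
  k2 = f(0.225000, -0.584588) = -0.332394
  u ← -0.510000 + 0.45·(-0.332394) = -0.659577
u(0.45) ≈ -0.6596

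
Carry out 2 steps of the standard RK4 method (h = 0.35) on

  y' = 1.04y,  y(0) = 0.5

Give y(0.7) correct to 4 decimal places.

1.0354

RK4: k1 = f(t_n, y_n); k2 = f(t_n + h/2, y_n + (h/2)·k1); k3 = f(t_n + h/2, y_n + (h/2)·k2); k4 = f(t_n + h, y_n + h·k3); y_{n+1} = y_n + (h/6)·(k1 + 2k2 + 2k3 + k4).
t=0.000000, y=0.500000:
  k1 = f(0.000000, 0.500000) = 0.520000
  k2 = f(0.175000, 0.591000) = 0.614640
  k3 = f(0.175000, 0.607562) = 0.631864
  k4 = f(0.350000, 0.721153) = 0.749999
  y ← 0.500000 + (0.35/6)·(k1 + 2k2 + 2k3 + k4) = 0.719509
t=0.350000, y=0.719509:
  k1 = f(0.350000, 0.719509) = 0.748289
  k2 = f(0.525000, 0.850459) = 0.884478
  k3 = f(0.525000, 0.874292) = 0.909264
  k4 = f(0.700000, 1.037751) = 1.079261
  y ← 0.719509 + (0.35/6)·(k1 + 2k2 + 2k3 + k4) = 1.035386
y(0.7) ≈ 1.0354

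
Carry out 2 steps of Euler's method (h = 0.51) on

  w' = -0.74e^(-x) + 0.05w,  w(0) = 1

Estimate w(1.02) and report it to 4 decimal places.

Euler: w_{n+1} = w_n + h·f(x_n, w_n).
x=0.000000, w=1.000000: f=-0.690000 → w ← 1.000000 + 0.51·(-0.690000) = 0.648100
x=0.510000, w=0.648100: f=-0.411962 → w ← 0.648100 + 0.51·(-0.411962) = 0.438000
w(1.02) ≈ 0.4380

0.4380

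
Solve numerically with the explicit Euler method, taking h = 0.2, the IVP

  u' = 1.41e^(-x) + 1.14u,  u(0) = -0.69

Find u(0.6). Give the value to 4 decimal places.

-0.3799

Euler: u_{n+1} = u_n + h·f(x_n, u_n).
x=0.000000, u=-0.690000: f=0.623400 → u ← -0.690000 + 0.2·0.623400 = -0.565320
x=0.200000, u=-0.565320: f=0.509946 → u ← -0.565320 + 0.2·0.509946 = -0.463331
x=0.400000, u=-0.463331: f=0.416954 → u ← -0.463331 + 0.2·0.416954 = -0.379940
u(0.6) ≈ -0.3799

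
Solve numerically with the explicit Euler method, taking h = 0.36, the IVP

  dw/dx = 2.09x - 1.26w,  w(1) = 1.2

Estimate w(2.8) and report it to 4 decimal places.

3.3698

Euler: w_{n+1} = w_n + h·f(x_n, w_n).
x=1.000000, w=1.200000: f=0.578000 → w ← 1.200000 + 0.36·0.578000 = 1.408080
x=1.360000, w=1.408080: f=1.068219 → w ← 1.408080 + 0.36·1.068219 = 1.792639
x=1.720000, w=1.792639: f=1.336075 → w ← 1.792639 + 0.36·1.336075 = 2.273626
x=2.080000, w=2.273626: f=1.482431 → w ← 2.273626 + 0.36·1.482431 = 2.807301
x=2.440000, w=2.807301: f=1.562400 → w ← 2.807301 + 0.36·1.562400 = 3.369765
w(2.8) ≈ 3.3698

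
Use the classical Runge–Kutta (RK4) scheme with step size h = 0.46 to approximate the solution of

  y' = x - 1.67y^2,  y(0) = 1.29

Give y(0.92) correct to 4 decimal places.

0.6781

RK4: k1 = f(x_n, y_n); k2 = f(x_n + h/2, y_n + (h/2)·k1); k3 = f(x_n + h/2, y_n + (h/2)·k2); k4 = f(x_n + h, y_n + h·k3); y_{n+1} = y_n + (h/6)·(k1 + 2k2 + 2k3 + k4).
x=0.000000, y=1.290000:
  k1 = f(0.000000, 1.290000) = -2.779047
  k2 = f(0.230000, 0.650819) = -0.477355
  k3 = f(0.230000, 1.180208) = -2.096130
  k4 = f(0.460000, 0.325780) = 0.282758
  y ← 1.290000 + (0.46/6)·(k1 + 2k2 + 2k3 + k4) = 0.704017
x=0.460000, y=0.704017:
  k1 = f(0.460000, 0.704017) = -0.367719
  k2 = f(0.690000, 0.619442) = 0.049208
  k3 = f(0.690000, 0.715335) = -0.164545
  k4 = f(0.920000, 0.628326) = 0.260694
  y ← 0.704017 + (0.46/6)·(k1 + 2k2 + 2k3 + k4) = 0.678127
y(0.92) ≈ 0.6781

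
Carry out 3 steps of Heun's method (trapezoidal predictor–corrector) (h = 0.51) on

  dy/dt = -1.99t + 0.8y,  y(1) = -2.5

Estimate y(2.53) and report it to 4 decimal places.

Heun: k1 = f(t_n, y_n); k2 = f(t_n + h, y_n + h·k1); y_{n+1} = y_n + (h/2)·(k1 + k2).
t=1.000000, y=-2.500000:
  k1 = f(1.000000, -2.500000) = -3.990000
  k2 = f(1.510000, -4.534900) = -6.632820
  y ← -2.500000 + (0.51/2)·(-3.990000 + (-6.632820)) = -5.208819
t=1.510000, y=-5.208819:
  k1 = f(1.510000, -5.208819) = -7.171955
  k2 = f(2.020000, -8.866516) = -11.113013
  y ← -5.208819 + (0.51/2)·(-7.171955 + (-11.113013)) = -9.871486
t=2.020000, y=-9.871486:
  k1 = f(2.020000, -9.871486) = -11.916989
  k2 = f(2.530000, -15.949150) = -17.794020
  y ← -9.871486 + (0.51/2)·(-11.916989 + (-17.794020)) = -17.447793
y(2.53) ≈ -17.4478

-17.4478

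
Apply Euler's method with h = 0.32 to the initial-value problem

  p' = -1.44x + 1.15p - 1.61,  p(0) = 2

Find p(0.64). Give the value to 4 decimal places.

2.3754

Euler: p_{n+1} = p_n + h·f(x_n, p_n).
x=0.000000, p=2.000000: f=0.690000 → p ← 2.000000 + 0.32·0.690000 = 2.220800
x=0.320000, p=2.220800: f=0.483120 → p ← 2.220800 + 0.32·0.483120 = 2.375398
p(0.64) ≈ 2.3754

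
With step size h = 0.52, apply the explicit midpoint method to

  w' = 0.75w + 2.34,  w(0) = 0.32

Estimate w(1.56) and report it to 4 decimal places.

Midpoint: k1 = f(x_n, w_n); k2 = f(x_n + h/2, w_n + (h/2)·k1); w_{n+1} = w_n + h·k2.
x=0.000000, w=0.320000:
  k1 = f(0.000000, 0.320000) = 2.580000
  k2 = f(0.260000, 0.990800) = 3.083100
  w ← 0.320000 + 0.52·3.083100 = 1.923212
x=0.520000, w=1.923212:
  k1 = f(0.520000, 1.923212) = 3.782409
  k2 = f(0.780000, 2.906638) = 4.519979
  w ← 1.923212 + 0.52·4.519979 = 4.273601
x=1.040000, w=4.273601:
  k1 = f(1.040000, 4.273601) = 5.545201
  k2 = f(1.300000, 5.715353) = 6.626515
  w ← 4.273601 + 0.52·6.626515 = 7.719389
w(1.56) ≈ 7.7194

7.7194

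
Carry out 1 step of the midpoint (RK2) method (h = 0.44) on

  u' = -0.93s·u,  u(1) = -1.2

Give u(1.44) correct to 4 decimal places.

-0.7235

Midpoint: k1 = f(s_n, u_n); k2 = f(s_n + h/2, u_n + (h/2)·k1); u_{n+1} = u_n + h·k2.
s=1.000000, u=-1.200000:
  k1 = f(1.000000, -1.200000) = 1.116000
  k2 = f(1.220000, -0.954480) = 1.082953
  u ← -1.200000 + 0.44·1.082953 = -0.723501
u(1.44) ≈ -0.7235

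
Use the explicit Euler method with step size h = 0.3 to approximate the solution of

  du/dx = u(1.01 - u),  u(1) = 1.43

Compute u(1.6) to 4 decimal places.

Euler: u_{n+1} = u_n + h·f(x_n, u_n).
x=1.000000, u=1.430000: f=-0.600600 → u ← 1.430000 + 0.3·(-0.600600) = 1.249820
x=1.300000, u=1.249820: f=-0.299732 → u ← 1.249820 + 0.3·(-0.299732) = 1.159900
u(1.6) ≈ 1.1599

1.1599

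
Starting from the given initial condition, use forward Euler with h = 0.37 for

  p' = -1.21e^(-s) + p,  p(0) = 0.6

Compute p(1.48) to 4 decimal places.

Euler: p_{n+1} = p_n + h·f(s_n, p_n).
s=0.000000, p=0.600000: f=-0.610000 → p ← 0.600000 + 0.37·(-0.610000) = 0.374300
s=0.370000, p=0.374300: f=-0.461489 → p ← 0.374300 + 0.37·(-0.461489) = 0.203549
s=0.740000, p=0.203549: f=-0.373759 → p ← 0.203549 + 0.37·(-0.373759) = 0.065259
s=1.110000, p=0.065259: f=-0.333508 → p ← 0.065259 + 0.37·(-0.333508) = -0.058139
p(1.48) ≈ -0.0581

-0.0581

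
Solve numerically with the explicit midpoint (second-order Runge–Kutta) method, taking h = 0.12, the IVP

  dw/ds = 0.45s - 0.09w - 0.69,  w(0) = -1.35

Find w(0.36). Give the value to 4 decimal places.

-1.5225

Midpoint: k1 = f(s_n, w_n); k2 = f(s_n + h/2, w_n + (h/2)·k1); w_{n+1} = w_n + h·k2.
s=0.000000, w=-1.350000:
  k1 = f(0.000000, -1.350000) = -0.568500
  k2 = f(0.060000, -1.384110) = -0.538430
  w ← -1.350000 + 0.12·(-0.538430) = -1.414612
s=0.120000, w=-1.414612:
  k1 = f(0.120000, -1.414612) = -0.508685
  k2 = f(0.180000, -1.445133) = -0.478938
  w ← -1.414612 + 0.12·(-0.478938) = -1.472084
s=0.240000, w=-1.472084:
  k1 = f(0.240000, -1.472084) = -0.449512
  k2 = f(0.300000, -1.499055) = -0.420085
  w ← -1.472084 + 0.12·(-0.420085) = -1.522494
w(0.36) ≈ -1.5225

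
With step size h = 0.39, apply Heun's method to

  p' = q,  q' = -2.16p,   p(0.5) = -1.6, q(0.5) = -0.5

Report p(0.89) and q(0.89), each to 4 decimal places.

-1.5322, 0.9300

Heun on (p,q): k1 = f(t_n, state_n); k2 = f(t_n + h, state_n + h·k1); state_{n+1} = state_n + (h/2)·(k1 + k2).
0.500000: (-1.600000, -0.500000)
  k1 = (-0.500000, 3.456000)
  predictor → (-1.795000, 0.847840)
  k2 = (0.847840, 3.877200)
  → (-1.532171, 0.929974)
(p(0.89), q(0.89)) ≈ (-1.5322, 0.9300)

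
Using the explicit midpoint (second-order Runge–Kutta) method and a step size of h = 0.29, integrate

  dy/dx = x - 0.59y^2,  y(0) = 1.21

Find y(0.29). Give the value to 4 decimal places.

1.0507

Midpoint: k1 = f(x_n, y_n); k2 = f(x_n + h/2, y_n + (h/2)·k1); y_{n+1} = y_n + h·k2.
x=0.000000, y=1.210000:
  k1 = f(0.000000, 1.210000) = -0.863819
  k2 = f(0.145000, 1.084746) = -0.549238
  y ← 1.210000 + 0.29·(-0.549238) = 1.050721
y(0.29) ≈ 1.0507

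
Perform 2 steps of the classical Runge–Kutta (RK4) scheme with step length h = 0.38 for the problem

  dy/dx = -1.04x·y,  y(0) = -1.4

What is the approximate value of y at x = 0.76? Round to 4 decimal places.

RK4: k1 = f(x_n, y_n); k2 = f(x_n + h/2, y_n + (h/2)·k1); k3 = f(x_n + h/2, y_n + (h/2)·k2); k4 = f(x_n + h, y_n + h·k3); y_{n+1} = y_n + (h/6)·(k1 + 2k2 + 2k3 + k4).
x=0.000000, y=-1.400000:
  k1 = f(0.000000, -1.400000) = 0.000000
  k2 = f(0.190000, -1.400000) = 0.276640
  k3 = f(0.190000, -1.347438) = 0.266254
  k4 = f(0.380000, -1.298824) = 0.513295
  y ← -1.400000 + (0.38/6)·(k1 + 2k2 + 2k3 + k4) = -1.298725
x=0.380000, y=-1.298725:
  k1 = f(0.380000, -1.298725) = 0.513256
  k2 = f(0.570000, -1.201206) = 0.712075
  k3 = f(0.570000, -1.163431) = 0.689682
  k4 = f(0.760000, -1.036646) = 0.819365
  y ← -1.298725 + (0.38/6)·(k1 + 2k2 + 2k3 + k4) = -1.036770
y(0.76) ≈ -1.0368

-1.0368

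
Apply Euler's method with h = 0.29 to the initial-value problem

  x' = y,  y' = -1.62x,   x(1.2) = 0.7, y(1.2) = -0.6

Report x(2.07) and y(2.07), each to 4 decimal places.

Euler on (x,y): x_{n+1} = x_n + h·x', y_{n+1} = y_n + h·y'.
1.200000: (0.700000, -0.600000); f=(-0.600000, -1.134000) → (0.526000, -0.928860)
1.490000: (0.526000, -0.928860); f=(-0.928860, -0.852120) → (0.256631, -1.175975)
1.780000: (0.256631, -1.175975); f=(-1.175975, -0.415742) → (-0.084402, -1.296540)
(x(2.07), y(2.07)) ≈ (-0.0844, -1.2965)

-0.0844, -1.2965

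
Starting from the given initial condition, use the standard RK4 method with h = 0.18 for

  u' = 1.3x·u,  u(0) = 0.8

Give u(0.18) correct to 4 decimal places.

RK4: k1 = f(x_n, u_n); k2 = f(x_n + h/2, u_n + (h/2)·k1); k3 = f(x_n + h/2, u_n + (h/2)·k2); k4 = f(x_n + h, u_n + h·k3); u_{n+1} = u_n + (h/6)·(k1 + 2k2 + 2k3 + k4).
x=0.000000, u=0.800000:
  k1 = f(0.000000, 0.800000) = 0.000000
  k2 = f(0.090000, 0.800000) = 0.093600
  k3 = f(0.090000, 0.808424) = 0.094586
  k4 = f(0.180000, 0.817025) = 0.191184
  u ← 0.800000 + (0.18/6)·(k1 + 2k2 + 2k3 + k4) = 0.817027
u(0.18) ≈ 0.8170

0.8170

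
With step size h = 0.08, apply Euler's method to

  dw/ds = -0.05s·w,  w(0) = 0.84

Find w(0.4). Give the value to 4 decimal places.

Euler: w_{n+1} = w_n + h·f(s_n, w_n).
s=0.000000, w=0.840000: f=0.000000 → w ← 0.840000 + 0.08·0.000000 = 0.840000
s=0.080000, w=0.840000: f=-0.003360 → w ← 0.840000 + 0.08·(-0.003360) = 0.839731
s=0.160000, w=0.839731: f=-0.006718 → w ← 0.839731 + 0.08·(-0.006718) = 0.839194
s=0.240000, w=0.839194: f=-0.010070 → w ← 0.839194 + 0.08·(-0.010070) = 0.838388
s=0.320000, w=0.838388: f=-0.013414 → w ← 0.838388 + 0.08·(-0.013414) = 0.837315
w(0.4) ≈ 0.8373

0.8373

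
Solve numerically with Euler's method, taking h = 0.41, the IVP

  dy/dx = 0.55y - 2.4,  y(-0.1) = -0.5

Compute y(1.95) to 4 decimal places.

-9.0803

Euler: y_{n+1} = y_n + h·f(x_n, y_n).
x=-0.100000, y=-0.500000: f=-2.675000 → y ← -0.500000 + 0.41·(-2.675000) = -1.596750
x=0.310000, y=-1.596750: f=-3.278212 → y ← -1.596750 + 0.41·(-3.278212) = -2.940817
x=0.720000, y=-2.940817: f=-4.017449 → y ← -2.940817 + 0.41·(-4.017449) = -4.587971
x=1.130000, y=-4.587971: f=-4.923384 → y ← -4.587971 + 0.41·(-4.923384) = -6.606559
x=1.540000, y=-6.606559: f=-6.033607 → y ← -6.606559 + 0.41·(-6.033607) = -9.080338
y(1.95) ≈ -9.0803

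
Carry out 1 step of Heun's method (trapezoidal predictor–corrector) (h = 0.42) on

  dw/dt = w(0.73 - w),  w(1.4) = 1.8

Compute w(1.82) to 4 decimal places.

Heun: k1 = f(t_n, w_n); k2 = f(t_n + h, w_n + h·k1); w_{n+1} = w_n + (h/2)·(k1 + k2).
t=1.400000, w=1.800000:
  k1 = f(1.400000, 1.800000) = -1.926000
  k2 = f(1.820000, 0.991080) = -0.258751
  w ← 1.800000 + (0.42/2)·(-1.926000 + (-0.258751)) = 1.341202
w(1.82) ≈ 1.3412

1.3412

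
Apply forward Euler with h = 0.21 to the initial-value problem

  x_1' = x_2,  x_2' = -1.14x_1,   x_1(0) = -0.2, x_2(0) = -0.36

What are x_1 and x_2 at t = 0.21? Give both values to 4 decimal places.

Euler on (x_1,x_2): x_1_{n+1} = x_1_n + h·x_1', x_2_{n+1} = x_2_n + h·x_2'.
0.000000: (-0.200000, -0.360000); f=(-0.360000, 0.228000) → (-0.275600, -0.312120)
(x_1(0.21), x_2(0.21)) ≈ (-0.2756, -0.3121)

-0.2756, -0.3121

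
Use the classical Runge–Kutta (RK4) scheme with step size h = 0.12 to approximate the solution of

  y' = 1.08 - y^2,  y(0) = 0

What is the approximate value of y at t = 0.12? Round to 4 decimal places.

RK4: k1 = f(t_n, y_n); k2 = f(t_n + h/2, y_n + (h/2)·k1); k3 = f(t_n + h/2, y_n + (h/2)·k2); k4 = f(t_n + h, y_n + h·k3); y_{n+1} = y_n + (h/6)·(k1 + 2k2 + 2k3 + k4).
t=0.000000, y=0.000000:
  k1 = f(0.000000, 0.000000) = 1.080000
  k2 = f(0.060000, 0.064800) = 1.075801
  k3 = f(0.060000, 0.064548) = 1.075834
  k4 = f(0.120000, 0.129100) = 1.063333
  y ← 0.000000 + (0.12/6)·(k1 + 2k2 + 2k3 + k4) = 0.128932
y(0.12) ≈ 0.1289

0.1289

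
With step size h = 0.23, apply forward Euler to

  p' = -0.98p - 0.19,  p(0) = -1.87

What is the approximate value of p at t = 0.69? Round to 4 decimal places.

Euler: p_{n+1} = p_n + h·f(t_n, p_n).
t=0.000000, p=-1.870000: f=1.642600 → p ← -1.870000 + 0.23·1.642600 = -1.492202
t=0.230000, p=-1.492202: f=1.272358 → p ← -1.492202 + 0.23·1.272358 = -1.199560
t=0.460000, p=-1.199560: f=0.985568 → p ← -1.199560 + 0.23·0.985568 = -0.972879
p(0.69) ≈ -0.9729

-0.9729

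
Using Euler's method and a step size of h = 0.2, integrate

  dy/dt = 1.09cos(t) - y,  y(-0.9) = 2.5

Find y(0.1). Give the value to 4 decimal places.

1.4660

Euler: y_{n+1} = y_n + h·f(t_n, y_n).
t=-0.900000, y=2.500000: f=-1.822445 → y ← 2.500000 + 0.2·(-1.822445) = 2.135511
t=-0.700000, y=2.135511: f=-1.301833 → y ← 2.135511 + 0.2·(-1.301833) = 1.875144
t=-0.500000, y=1.875144: f=-0.918579 → y ← 1.875144 + 0.2·(-0.918579) = 1.691428
t=-0.300000, y=1.691428: f=-0.650112 → y ← 1.691428 + 0.2·(-0.650112) = 1.561406
t=-0.100000, y=1.561406: f=-0.476852 → y ← 1.561406 + 0.2·(-0.476852) = 1.466036
y(0.1) ≈ 1.4660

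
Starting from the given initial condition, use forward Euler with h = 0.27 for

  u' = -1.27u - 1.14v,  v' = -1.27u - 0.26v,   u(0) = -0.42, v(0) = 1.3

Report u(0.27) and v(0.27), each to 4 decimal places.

Euler on (u,v): u_{n+1} = u_n + h·u', v_{n+1} = v_n + h·v'.
0.000000: (-0.420000, 1.300000); f=(-0.948600, 0.195400) → (-0.676122, 1.352758)
(u(0.27), v(0.27)) ≈ (-0.6761, 1.3528)

-0.6761, 1.3528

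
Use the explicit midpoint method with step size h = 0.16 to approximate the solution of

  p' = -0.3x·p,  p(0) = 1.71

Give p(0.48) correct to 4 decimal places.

1.6518

Midpoint: k1 = f(x_n, p_n); k2 = f(x_n + h/2, p_n + (h/2)·k1); p_{n+1} = p_n + h·k2.
x=0.000000, p=1.710000:
  k1 = f(0.000000, 1.710000) = 0.000000
  k2 = f(0.080000, 1.710000) = -0.041040
  p ← 1.710000 + 0.16·(-0.041040) = 1.703434
x=0.160000, p=1.703434:
  k1 = f(0.160000, 1.703434) = -0.081765
  k2 = f(0.240000, 1.696892) = -0.122176
  p ← 1.703434 + 0.16·(-0.122176) = 1.683885
x=0.320000, p=1.683885:
  k1 = f(0.320000, 1.683885) = -0.161653
  k2 = f(0.400000, 1.670953) = -0.200514
  p ← 1.683885 + 0.16·(-0.200514) = 1.651803
p(0.48) ≈ 1.6518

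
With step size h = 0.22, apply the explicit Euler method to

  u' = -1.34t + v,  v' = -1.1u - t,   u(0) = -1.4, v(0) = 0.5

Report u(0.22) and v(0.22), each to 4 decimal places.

Euler on (u,v): u_{n+1} = u_n + h·u', v_{n+1} = v_n + h·v'.
0.000000: (-1.400000, 0.500000); f=(0.500000, 1.540000) → (-1.290000, 0.838800)
(u(0.22), v(0.22)) ≈ (-1.2900, 0.8388)

-1.2900, 0.8388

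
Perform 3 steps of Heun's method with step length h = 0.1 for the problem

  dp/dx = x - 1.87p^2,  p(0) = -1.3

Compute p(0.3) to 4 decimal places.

Heun: k1 = f(x_n, p_n); k2 = f(x_n + h, p_n + h·k1); p_{n+1} = p_n + (h/2)·(k1 + k2).
x=0.000000, p=-1.300000:
  k1 = f(0.000000, -1.300000) = -3.160300
  k2 = f(0.100000, -1.616030) = -4.783604
  p ← -1.300000 + (0.1/2)·(-3.160300 + (-4.783604)) = -1.697195
x=0.100000, p=-1.697195:
  k1 = f(0.100000, -1.697195) = -5.286482
  k2 = f(0.200000, -2.225843) = -9.064688
  p ← -1.697195 + (0.1/2)·(-5.286482 + (-9.064688)) = -2.414754
x=0.200000, p=-2.414754:
  k1 = f(0.200000, -2.414754) = -10.704036
  k2 = f(0.300000, -3.485157) = -22.413622
  p ← -2.414754 + (0.1/2)·(-10.704036 + (-22.413622)) = -4.070637
p(0.3) ≈ -4.0706

-4.0706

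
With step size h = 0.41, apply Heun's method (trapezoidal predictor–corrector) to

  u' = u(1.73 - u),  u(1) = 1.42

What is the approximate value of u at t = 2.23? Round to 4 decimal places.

1.6756

Heun: k1 = f(t_n, u_n); k2 = f(t_n + h, u_n + h·k1); u_{n+1} = u_n + (h/2)·(k1 + k2).
t=1.000000, u=1.420000:
  k1 = f(1.000000, 1.420000) = 0.440200
  k2 = f(1.410000, 1.600482) = 0.207291
  u ← 1.420000 + (0.41/2)·(0.440200 + 0.207291) = 1.552736
t=1.410000, u=1.552736:
  k1 = f(1.410000, 1.552736) = 0.275245
  k2 = f(1.820000, 1.665586) = 0.107287
  u ← 1.552736 + (0.41/2)·(0.275245 + 0.107287) = 1.631155
t=1.820000, u=1.631155:
  k1 = f(1.820000, 1.631155) = 0.161232
  k2 = f(2.230000, 1.697260) = 0.055569
  u ← 1.631155 + (0.41/2)·(0.161232 + 0.055569) = 1.675599
u(2.23) ≈ 1.6756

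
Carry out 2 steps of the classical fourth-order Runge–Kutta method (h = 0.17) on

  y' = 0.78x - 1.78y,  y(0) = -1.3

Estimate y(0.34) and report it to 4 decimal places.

RK4: k1 = f(x_n, y_n); k2 = f(x_n + h/2, y_n + (h/2)·k1); k3 = f(x_n + h/2, y_n + (h/2)·k2); k4 = f(x_n + h, y_n + h·k3); y_{n+1} = y_n + (h/6)·(k1 + 2k2 + 2k3 + k4).
x=0.000000, y=-1.300000:
  k1 = f(0.000000, -1.300000) = 2.314000
  k2 = f(0.085000, -1.103310) = 2.030192
  k3 = f(0.085000, -1.127434) = 2.073132
  k4 = f(0.170000, -0.947568) = 1.819270
  y ← -1.300000 + (0.17/6)·(k1 + 2k2 + 2k3 + k4) = -0.950369
x=0.170000, y=-0.950369:
  k1 = f(0.170000, -0.950369) = 1.824257
  k2 = f(0.255000, -0.795307) = 1.614547
  k3 = f(0.255000, -0.813133) = 1.646276
  k4 = f(0.340000, -0.670502) = 1.458694
  y ← -0.950369 + (0.17/6)·(k1 + 2k2 + 2k3 + k4) = -0.672572
y(0.34) ≈ -0.6726

-0.6726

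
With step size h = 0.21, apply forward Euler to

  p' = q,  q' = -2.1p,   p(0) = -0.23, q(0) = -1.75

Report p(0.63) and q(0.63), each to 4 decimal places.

-1.2346, -0.9689

Euler on (p,q): p_{n+1} = p_n + h·p', q_{n+1} = q_n + h·q'.
0.000000: (-0.230000, -1.750000); f=(-1.750000, 0.483000) → (-0.597500, -1.648570)
0.210000: (-0.597500, -1.648570); f=(-1.648570, 1.254750) → (-0.943700, -1.385073)
0.420000: (-0.943700, -1.385073); f=(-1.385073, 1.981769) → (-1.234565, -0.968901)
(p(0.63), q(0.63)) ≈ (-1.2346, -0.9689)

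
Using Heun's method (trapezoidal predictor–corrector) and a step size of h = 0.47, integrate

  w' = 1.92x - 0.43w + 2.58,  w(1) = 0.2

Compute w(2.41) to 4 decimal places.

6.4421

Heun: k1 = f(x_n, w_n); k2 = f(x_n + h, w_n + h·k1); w_{n+1} = w_n + (h/2)·(k1 + k2).
x=1.000000, w=0.200000:
  k1 = f(1.000000, 0.200000) = 4.414000
  k2 = f(1.470000, 2.274580) = 4.424331
  w ← 0.200000 + (0.47/2)·(4.414000 + 4.424331) = 2.277008
x=1.470000, w=2.277008:
  k1 = f(1.470000, 2.277008) = 4.423287
  k2 = f(1.940000, 4.355952) = 4.431740
  w ← 2.277008 + (0.47/2)·(4.423287 + 4.431740) = 4.357939
x=1.940000, w=4.357939:
  k1 = f(1.940000, 4.357939) = 4.430886
  k2 = f(2.410000, 6.440456) = 4.437804
  w ← 4.357939 + (0.47/2)·(4.430886 + 4.437804) = 6.442081
w(2.41) ≈ 6.4421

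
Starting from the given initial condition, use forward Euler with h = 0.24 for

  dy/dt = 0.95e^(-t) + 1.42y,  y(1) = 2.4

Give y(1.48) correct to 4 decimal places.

4.4930

Euler: y_{n+1} = y_n + h·f(t_n, y_n).
t=1.000000, y=2.400000: f=3.757485 → y ← 2.400000 + 0.24·3.757485 = 3.301797
t=1.240000, y=3.301797: f=4.963466 → y ← 3.301797 + 0.24·4.963466 = 4.493028
y(1.48) ≈ 4.4930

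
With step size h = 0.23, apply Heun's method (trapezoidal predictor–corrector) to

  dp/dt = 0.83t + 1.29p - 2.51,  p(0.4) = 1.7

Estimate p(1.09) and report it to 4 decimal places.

1.9757

Heun: k1 = f(t_n, p_n); k2 = f(t_n + h, p_n + h·k1); p_{n+1} = p_n + (h/2)·(k1 + k2).
t=0.400000, p=1.700000:
  k1 = f(0.400000, 1.700000) = 0.015000
  k2 = f(0.630000, 1.703450) = 0.210351
  p ← 1.700000 + (0.23/2)·(0.015000 + 0.210351) = 1.725915
t=0.630000, p=1.725915:
  k1 = f(0.630000, 1.725915) = 0.239331
  k2 = f(0.860000, 1.780961) = 0.501240
  p ← 1.725915 + (0.23/2)·(0.239331 + 0.501240) = 1.811081
t=0.860000, p=1.811081:
  k1 = f(0.860000, 1.811081) = 0.540094
  k2 = f(1.090000, 1.935303) = 0.891240
  p ← 1.811081 + (0.23/2)·(0.540094 + 0.891240) = 1.975684
p(1.09) ≈ 1.9757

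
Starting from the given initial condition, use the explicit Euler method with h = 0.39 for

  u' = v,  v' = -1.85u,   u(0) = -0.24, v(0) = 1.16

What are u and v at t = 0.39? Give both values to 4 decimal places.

Euler on (u,v): u_{n+1} = u_n + h·u', v_{n+1} = v_n + h·v'.
0.000000: (-0.240000, 1.160000); f=(1.160000, 0.444000) → (0.212400, 1.333160)
(u(0.39), v(0.39)) ≈ (0.2124, 1.3332)

0.2124, 1.3332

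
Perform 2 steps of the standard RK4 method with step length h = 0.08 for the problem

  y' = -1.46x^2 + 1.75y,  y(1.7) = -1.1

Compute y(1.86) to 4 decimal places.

RK4: k1 = f(x_n, y_n); k2 = f(x_n + h/2, y_n + (h/2)·k1); k3 = f(x_n + h/2, y_n + (h/2)·k2); k4 = f(x_n + h, y_n + h·k3); y_{n+1} = y_n + (h/6)·(k1 + 2k2 + 2k3 + k4).
x=1.700000, y=-1.100000:
  k1 = f(1.700000, -1.100000) = -6.144400
  k2 = f(1.740000, -1.345776) = -6.775404
  k3 = f(1.740000, -1.371016) = -6.819574
  k4 = f(1.780000, -1.645566) = -7.505604
  y ← -1.100000 + (0.08/6)·(k1 + 2k2 + 2k3 + k4) = -1.644533
x=1.780000, y=-1.644533:
  k1 = f(1.780000, -1.644533) = -7.503796
  k2 = f(1.820000, -1.944685) = -8.239302
  k3 = f(1.820000, -1.974105) = -8.290788
  k4 = f(1.860000, -2.307796) = -9.089659
  y ← -1.644533 + (0.08/6)·(k1 + 2k2 + 2k3 + k4) = -2.306581
y(1.86) ≈ -2.3066

-2.3066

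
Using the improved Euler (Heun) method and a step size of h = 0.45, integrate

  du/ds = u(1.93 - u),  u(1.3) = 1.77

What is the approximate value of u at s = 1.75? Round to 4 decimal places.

1.8476

Heun: k1 = f(s_n, u_n); k2 = f(s_n + h, u_n + h·k1); u_{n+1} = u_n + (h/2)·(k1 + k2).
s=1.300000, u=1.770000:
  k1 = f(1.300000, 1.770000) = 0.283200
  k2 = f(1.750000, 1.897440) = 0.061781
  u ← 1.770000 + (0.45/2)·(0.283200 + 0.061781) = 1.847621
u(1.75) ≈ 1.8476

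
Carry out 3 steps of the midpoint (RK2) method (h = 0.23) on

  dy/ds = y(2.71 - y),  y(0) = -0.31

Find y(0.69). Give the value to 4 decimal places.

Midpoint: k1 = f(s_n, y_n); k2 = f(s_n + h/2, y_n + (h/2)·k1); y_{n+1} = y_n + h·k2.
s=0.000000, y=-0.310000:
  k1 = f(0.000000, -0.310000) = -0.936200
  k2 = f(0.115000, -0.417663) = -1.306309
  y ← -0.310000 + 0.23·(-1.306309) = -0.610451
s=0.230000, y=-0.610451:
  k1 = f(0.230000, -0.610451) = -2.026973
  k2 = f(0.345000, -0.843553) = -2.997610
  y ← -0.610451 + 0.23·(-2.997610) = -1.299901
s=0.460000, y=-1.299901:
  k1 = f(0.460000, -1.299901) = -5.212477
  k2 = f(0.575000, -1.899336) = -8.754680
  y ← -1.299901 + 0.23·(-8.754680) = -3.313478
y(0.69) ≈ -3.3135

-3.3135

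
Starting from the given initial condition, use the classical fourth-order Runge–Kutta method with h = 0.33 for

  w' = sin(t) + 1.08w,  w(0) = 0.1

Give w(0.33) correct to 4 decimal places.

RK4: k1 = f(t_n, w_n); k2 = f(t_n + h/2, w_n + (h/2)·k1); k3 = f(t_n + h/2, w_n + (h/2)·k2); k4 = f(t_n + h, w_n + h·k3); w_{n+1} = w_n + (h/6)·(k1 + 2k2 + 2k3 + k4).
t=0.000000, w=0.100000:
  k1 = f(0.000000, 0.100000) = 0.108000
  k2 = f(0.165000, 0.117820) = 0.291498
  k3 = f(0.165000, 0.148097) = 0.324197
  k4 = f(0.330000, 0.206985) = 0.547587
  w ← 0.100000 + (0.33/6)·(k1 + 2k2 + 2k3 + k4) = 0.203784
w(0.33) ≈ 0.2038

0.2038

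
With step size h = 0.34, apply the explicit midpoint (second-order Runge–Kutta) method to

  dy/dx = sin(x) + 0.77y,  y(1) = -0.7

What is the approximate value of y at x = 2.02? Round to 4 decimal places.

Midpoint: k1 = f(x_n, y_n); k2 = f(x_n + h/2, y_n + (h/2)·k1); y_{n+1} = y_n + h·k2.
x=1.000000, y=-0.700000:
  k1 = f(1.000000, -0.700000) = 0.302471
  k2 = f(1.170000, -0.648580) = 0.421344
  y ← -0.700000 + 0.34·0.421344 = -0.556743
x=1.340000, y=-0.556743:
  k1 = f(1.340000, -0.556743) = 0.544792
  k2 = f(1.510000, -0.464128) = 0.640774
  y ← -0.556743 + 0.34·0.640774 = -0.338880
x=1.680000, y=-0.338880:
  k1 = f(1.680000, -0.338880) = 0.733106
  k2 = f(1.850000, -0.214252) = 0.796301
  y ← -0.338880 + 0.34·0.796301 = -0.068138
y(2.02) ≈ -0.0681

-0.0681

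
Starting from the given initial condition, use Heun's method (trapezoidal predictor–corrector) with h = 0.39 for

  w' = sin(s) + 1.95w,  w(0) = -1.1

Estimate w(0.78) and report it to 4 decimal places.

Heun: k1 = f(s_n, w_n); k2 = f(s_n + h, w_n + h·k1); w_{n+1} = w_n + (h/2)·(k1 + k2).
s=0.000000, w=-1.100000:
  k1 = f(0.000000, -1.100000) = -2.145000
  k2 = f(0.390000, -1.936550) = -3.396084
  w ← -1.100000 + (0.39/2)·(-2.145000 + (-3.396084)) = -2.180511
s=0.390000, w=-2.180511:
  k1 = f(0.390000, -2.180511) = -3.871809
  k2 = f(0.780000, -3.690517) = -6.493228
  w ← -2.180511 + (0.39/2)·(-3.871809 + (-6.493228)) = -4.201694
w(0.78) ≈ -4.2017

-4.2017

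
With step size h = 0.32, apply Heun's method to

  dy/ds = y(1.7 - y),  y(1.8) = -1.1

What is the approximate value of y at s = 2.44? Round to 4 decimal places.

-14.7322

Heun: k1 = f(s_n, y_n); k2 = f(s_n + h, y_n + h·k1); y_{n+1} = y_n + (h/2)·(k1 + k2).
s=1.800000, y=-1.100000:
  k1 = f(1.800000, -1.100000) = -3.080000
  k2 = f(2.120000, -2.085600) = -7.895247
  y ← -1.100000 + (0.32/2)·(-3.080000 + (-7.895247)) = -2.856040
s=2.120000, y=-2.856040:
  k1 = f(2.120000, -2.856040) = -13.012229
  k2 = f(2.440000, -7.019953) = -61.213660
  y ← -2.856040 + (0.32/2)·(-13.012229 + (-61.213660)) = -14.732182
y(2.44) ≈ -14.7322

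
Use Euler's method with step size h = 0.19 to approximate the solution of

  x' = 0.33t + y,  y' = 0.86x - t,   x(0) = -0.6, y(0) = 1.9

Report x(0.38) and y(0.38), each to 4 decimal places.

0.1153, 1.7268

Euler on (x,y): x_{n+1} = x_n + h·x', y_{n+1} = y_n + h·y'.
0.000000: (-0.600000, 1.900000); f=(1.900000, -0.516000) → (-0.239000, 1.801960)
0.190000: (-0.239000, 1.801960); f=(1.864660, -0.395540) → (0.115285, 1.726807)
(x(0.38), y(0.38)) ≈ (0.1153, 1.7268)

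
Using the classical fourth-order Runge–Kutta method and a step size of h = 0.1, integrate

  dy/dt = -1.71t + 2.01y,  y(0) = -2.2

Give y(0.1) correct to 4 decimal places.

RK4: k1 = f(t_n, y_n); k2 = f(t_n + h/2, y_n + (h/2)·k1); k3 = f(t_n + h/2, y_n + (h/2)·k2); k4 = f(t_n + h, y_n + h·k3); y_{n+1} = y_n + (h/6)·(k1 + 2k2 + 2k3 + k4).
t=0.000000, y=-2.200000:
  k1 = f(0.000000, -2.200000) = -4.422000
  k2 = f(0.050000, -2.421100) = -4.951911
  k3 = f(0.050000, -2.447596) = -5.005167
  k4 = f(0.100000, -2.700517) = -5.599039
  y ← -2.200000 + (0.1/6)·(k1 + 2k2 + 2k3 + k4) = -2.698920
y(0.1) ≈ -2.6989

-2.6989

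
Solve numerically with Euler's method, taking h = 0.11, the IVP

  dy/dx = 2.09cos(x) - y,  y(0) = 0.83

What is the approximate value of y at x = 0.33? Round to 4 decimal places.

Euler: y_{n+1} = y_n + h·f(x_n, y_n).
x=0.000000, y=0.830000: f=1.260000 → y ← 0.830000 + 0.11·1.260000 = 0.968600
x=0.110000, y=0.968600: f=1.108768 → y ← 0.968600 + 0.11·1.108768 = 1.090565
x=0.220000, y=1.090565: f=0.949061 → y ← 1.090565 + 0.11·0.949061 = 1.194961
y(0.33) ≈ 1.1950

1.1950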